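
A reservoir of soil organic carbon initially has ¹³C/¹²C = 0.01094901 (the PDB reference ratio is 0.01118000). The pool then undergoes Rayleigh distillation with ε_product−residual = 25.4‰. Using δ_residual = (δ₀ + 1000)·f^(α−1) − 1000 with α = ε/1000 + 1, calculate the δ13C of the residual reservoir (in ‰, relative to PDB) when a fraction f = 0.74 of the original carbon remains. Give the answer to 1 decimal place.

-28.1‰

δ₀ = (0.01094901/0.01118000 − 1)×1000 = (0.979339 − 1)×1000 = -20.661‰
α − 1 = ε/1000 = 0.0254
f^(α−1) = 0.74^(0.0254) = 0.992381
δ_res = (-20.661 + 1000) × 0.992381 − 1000 = 971.878 − 1000 = -28.12‰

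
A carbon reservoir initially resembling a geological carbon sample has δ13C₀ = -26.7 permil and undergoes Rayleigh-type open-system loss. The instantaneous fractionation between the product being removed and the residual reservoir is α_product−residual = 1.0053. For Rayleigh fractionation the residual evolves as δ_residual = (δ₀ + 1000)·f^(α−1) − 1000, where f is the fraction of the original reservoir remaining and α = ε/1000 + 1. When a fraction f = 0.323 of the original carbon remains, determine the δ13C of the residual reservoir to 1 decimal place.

Rayleigh residual: δ_res = (δ₀ + 1000)·f^(α−1) − 1000
α − 1 = 0.00530
f^(α−1) = 0.323^(0.00530) = 0.994028
δ_res = (-26.7 + 1000) × 0.994028 − 1000 = 967.488 − 1000 = -32.51 permil

-32.5 permil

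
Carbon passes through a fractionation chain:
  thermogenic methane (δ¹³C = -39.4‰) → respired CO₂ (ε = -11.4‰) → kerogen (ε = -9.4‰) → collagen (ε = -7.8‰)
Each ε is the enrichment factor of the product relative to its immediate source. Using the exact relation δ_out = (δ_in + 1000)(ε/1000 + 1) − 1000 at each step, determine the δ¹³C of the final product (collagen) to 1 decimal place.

step 1: δ = (-39.40 + 1000)·(-11.4/1000 + 1) − 1000 = -50.35‰
step 2: δ = (-50.35 + 1000)·(-9.4/1000 + 1) − 1000 = -59.28‰
step 3: δ = (-59.28 + 1000)·(-7.8/1000 + 1) − 1000 = -66.62‰

-66.6‰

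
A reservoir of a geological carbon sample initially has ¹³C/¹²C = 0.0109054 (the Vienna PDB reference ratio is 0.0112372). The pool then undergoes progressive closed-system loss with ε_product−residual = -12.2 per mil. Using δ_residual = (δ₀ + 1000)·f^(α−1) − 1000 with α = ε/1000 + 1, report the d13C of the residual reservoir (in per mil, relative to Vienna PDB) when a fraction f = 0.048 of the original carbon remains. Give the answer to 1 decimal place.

7.1 per mil

δ₀ = (0.0109054/0.0112372 − 1)×1000 = (0.970473 − 1)×1000 = -29.527 per mil
α − 1 = ε/1000 = -0.0122
f^(α−1) = 0.048^(-0.0122) = 1.037741
δ_res = (-29.527 + 1000) × 1.037741 − 1000 = 1007.099 − 1000 = 7.10 per mil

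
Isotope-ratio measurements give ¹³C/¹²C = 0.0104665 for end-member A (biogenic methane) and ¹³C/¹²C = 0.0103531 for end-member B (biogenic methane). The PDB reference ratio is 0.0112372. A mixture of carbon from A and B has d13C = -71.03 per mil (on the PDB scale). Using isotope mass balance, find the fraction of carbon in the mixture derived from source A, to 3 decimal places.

δ_A = (0.0104665/0.0112372 − 1)×1000 = (0.931415 − 1)×1000 = -68.585 per mil
δ_B = (0.0103531/0.0112372 − 1)×1000 = (0.921324 − 1)×1000 = -78.676 per mil
f_A = (δ_mix − δ_B)/(δ_A − δ_B) = (-71.03 − (-78.676))/(-68.585 − (-78.676))
f_A = 7.646 / 10.091 = 0.7577

0.758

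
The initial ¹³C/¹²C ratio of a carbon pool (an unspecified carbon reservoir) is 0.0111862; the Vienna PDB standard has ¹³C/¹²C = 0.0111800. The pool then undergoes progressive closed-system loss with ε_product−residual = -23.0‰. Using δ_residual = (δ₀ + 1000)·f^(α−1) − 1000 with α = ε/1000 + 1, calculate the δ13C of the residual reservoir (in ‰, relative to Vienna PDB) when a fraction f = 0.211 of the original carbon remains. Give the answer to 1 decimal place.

37.0‰

δ₀ = (0.0111862/0.0111800 − 1)×1000 = (1.000555 − 1)×1000 = 0.555‰
α − 1 = ε/1000 = -0.0230
f^(α−1) = 0.211^(-0.0230) = 1.036434
δ_res = (0.555 + 1000) × 1.036434 − 1000 = 1037.008 − 1000 = 37.01‰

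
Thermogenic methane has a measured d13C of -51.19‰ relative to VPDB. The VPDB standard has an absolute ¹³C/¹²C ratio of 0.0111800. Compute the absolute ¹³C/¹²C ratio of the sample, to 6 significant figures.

R_sample = R_standard × (d13C/1000 + 1)
R_sample = 0.0111800 × (-51.19/1000 + 1) = 0.0111800 × 0.948810
R_sample = 0.0106077

0.0106077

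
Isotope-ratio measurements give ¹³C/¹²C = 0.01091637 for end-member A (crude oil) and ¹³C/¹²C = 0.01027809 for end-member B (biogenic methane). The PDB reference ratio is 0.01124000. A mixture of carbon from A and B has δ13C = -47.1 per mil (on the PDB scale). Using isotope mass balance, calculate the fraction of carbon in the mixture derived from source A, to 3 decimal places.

0.678

δ_A = (0.01091637/0.01124000 − 1)×1000 = (0.971207 − 1)×1000 = -28.793 per mil
δ_B = (0.01027809/0.01124000 − 1)×1000 = (0.914421 − 1)×1000 = -85.579 per mil
f_A = (δ_mix − δ_B)/(δ_A − δ_B) = (-47.1 − (-85.579))/(-28.793 − (-85.579))
f_A = 38.479 / 56.786 = 0.6776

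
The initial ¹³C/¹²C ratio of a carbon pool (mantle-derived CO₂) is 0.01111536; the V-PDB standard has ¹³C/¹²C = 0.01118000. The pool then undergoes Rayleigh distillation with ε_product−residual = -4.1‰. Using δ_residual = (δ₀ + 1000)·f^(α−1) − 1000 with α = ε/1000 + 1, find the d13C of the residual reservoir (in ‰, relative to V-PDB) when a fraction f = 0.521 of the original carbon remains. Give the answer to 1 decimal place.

-3.1‰

δ₀ = (0.01111536/0.01118000 − 1)×1000 = (0.994218 − 1)×1000 = -5.782‰
α − 1 = ε/1000 = -0.0041
f^(α−1) = 0.521^(-0.0041) = 1.002677
δ_res = (-5.782 + 1000) × 1.002677 − 1000 = 996.880 − 1000 = -3.12‰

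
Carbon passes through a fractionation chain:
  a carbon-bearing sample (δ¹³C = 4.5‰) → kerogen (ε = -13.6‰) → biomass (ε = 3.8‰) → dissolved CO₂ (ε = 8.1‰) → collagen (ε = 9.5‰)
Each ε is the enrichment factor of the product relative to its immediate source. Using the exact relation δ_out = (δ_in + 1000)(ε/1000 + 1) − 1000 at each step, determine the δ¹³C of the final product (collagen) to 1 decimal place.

12.2‰

step 1: δ = (4.50 + 1000)·(-13.6/1000 + 1) − 1000 = -9.16‰
step 2: δ = (-9.16 + 1000)·(3.8/1000 + 1) − 1000 = -5.40‰
step 3: δ = (-5.40 + 1000)·(8.1/1000 + 1) − 1000 = 2.66‰
step 4: δ = (2.66 + 1000)·(9.5/1000 + 1) − 1000 = 12.19‰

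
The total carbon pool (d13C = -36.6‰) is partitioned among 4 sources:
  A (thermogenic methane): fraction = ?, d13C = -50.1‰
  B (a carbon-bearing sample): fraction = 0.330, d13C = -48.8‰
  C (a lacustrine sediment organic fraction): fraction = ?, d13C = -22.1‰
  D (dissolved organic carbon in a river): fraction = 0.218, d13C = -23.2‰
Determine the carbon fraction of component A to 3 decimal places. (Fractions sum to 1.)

0.195

Let f_A and f_C be the unknown fractions; fractions sum to 1 so f_A + f_C = 0.452.
Mass balance: Σ fᵢ·δᵢ = δ_bulk ⇒ f_A·(-50.1) + f_C·(-22.1) = -36.6 − (-21.162) = -15.438
Substitute f_C = 0.452 − f_A:
f_A·(-50.1 − -22.1) = -15.438 − 0.452×(-22.1) = -5.449
f_A = -5.449 / -28.0 = 0.1946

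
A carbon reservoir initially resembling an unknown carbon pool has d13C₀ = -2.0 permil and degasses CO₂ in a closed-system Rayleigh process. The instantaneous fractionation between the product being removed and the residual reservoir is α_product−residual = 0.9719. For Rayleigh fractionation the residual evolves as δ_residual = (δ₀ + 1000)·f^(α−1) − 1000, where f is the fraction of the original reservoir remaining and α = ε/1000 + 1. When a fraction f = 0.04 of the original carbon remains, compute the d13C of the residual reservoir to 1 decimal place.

Rayleigh residual: δ_res = (δ₀ + 1000)·f^(α−1) − 1000
α − 1 = -0.02810
f^(α−1) = 0.04^(-0.02810) = 1.094667
δ_res = (-2.0 + 1000) × 1.094667 − 1000 = 1092.478 − 1000 = 92.48 permil

92.5 permil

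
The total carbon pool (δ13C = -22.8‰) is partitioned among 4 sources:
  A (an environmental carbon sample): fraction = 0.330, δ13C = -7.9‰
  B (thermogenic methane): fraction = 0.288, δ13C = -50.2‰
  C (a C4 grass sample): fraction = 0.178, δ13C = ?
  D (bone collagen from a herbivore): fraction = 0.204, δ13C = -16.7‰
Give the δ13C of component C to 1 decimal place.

Isotope mass balance: δ_bulk = Σ fᵢ·δᵢ.
-22.8 = 0.330×(-7.9) + 0.288×(-50.2) + 0.178×δ_C + 0.204×(-16.7)
0.178·δ_C = -22.8 − (-20.471) = -2.329
δ_C = -2.329 / 0.178 = -13.08‰

-13.1‰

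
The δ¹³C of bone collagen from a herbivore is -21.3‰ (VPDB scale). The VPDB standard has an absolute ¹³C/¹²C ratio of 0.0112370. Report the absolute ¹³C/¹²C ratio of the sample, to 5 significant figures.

0.010998

R_sample = R_standard × (δ¹³C/1000 + 1)
R_sample = 0.0112370 × (-21.3/1000 + 1) = 0.0112370 × 0.978700
R_sample = 0.0109977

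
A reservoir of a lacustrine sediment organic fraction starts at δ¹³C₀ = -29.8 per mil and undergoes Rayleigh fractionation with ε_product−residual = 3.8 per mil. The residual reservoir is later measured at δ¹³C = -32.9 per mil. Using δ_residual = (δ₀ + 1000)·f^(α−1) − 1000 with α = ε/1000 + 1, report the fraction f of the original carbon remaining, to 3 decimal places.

α − 1 = ε/1000 = 0.0038
(δ_res + 1000)/(δ₀ + 1000) = (-32.9 + 1000)/(-29.8 + 1000) = 967.1/970.2 = 0.996805
f = 0.996805^(1/0.0038) = exp(ln(0.996805)/0.0038) = exp(-0.00320/0.0038)
f = exp(-0.8422) = 0.4308

0.431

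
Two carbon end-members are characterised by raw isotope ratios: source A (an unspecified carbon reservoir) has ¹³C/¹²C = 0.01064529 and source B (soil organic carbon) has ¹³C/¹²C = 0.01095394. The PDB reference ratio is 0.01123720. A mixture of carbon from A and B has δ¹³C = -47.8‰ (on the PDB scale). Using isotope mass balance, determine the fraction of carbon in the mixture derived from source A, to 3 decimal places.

0.823

δ_A = (0.01064529/0.01123720 − 1)×1000 = (0.947326 − 1)×1000 = -52.674‰
δ_B = (0.01095394/0.01123720 − 1)×1000 = (0.974793 − 1)×1000 = -25.207‰
f_A = (δ_mix − δ_B)/(δ_A − δ_B) = (-47.8 − (-25.207))/(-52.674 − (-25.207))
f_A = -22.593 / -27.467 = 0.8225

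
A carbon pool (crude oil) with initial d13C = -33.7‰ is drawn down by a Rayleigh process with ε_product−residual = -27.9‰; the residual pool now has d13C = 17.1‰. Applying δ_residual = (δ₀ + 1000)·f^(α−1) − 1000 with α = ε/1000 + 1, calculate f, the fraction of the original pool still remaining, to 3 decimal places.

0.159

α − 1 = ε/1000 = -0.0279
(δ_res + 1000)/(δ₀ + 1000) = (17.1 + 1000)/(-33.7 + 1000) = 1017.1/966.3 = 1.052572
f = 1.052572^(1/-0.0279) = exp(ln(1.052572)/-0.0279) = exp(0.05124/-0.0279)
f = exp(-1.8364) = 0.1594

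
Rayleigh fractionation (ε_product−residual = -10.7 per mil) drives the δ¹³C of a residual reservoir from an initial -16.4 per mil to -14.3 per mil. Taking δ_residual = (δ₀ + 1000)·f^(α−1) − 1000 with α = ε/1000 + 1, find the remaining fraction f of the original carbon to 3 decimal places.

α − 1 = ε/1000 = -0.0107
(δ_res + 1000)/(δ₀ + 1000) = (-14.3 + 1000)/(-16.4 + 1000) = 985.7/983.6 = 1.002135
f = 1.002135^(1/-0.0107) = exp(ln(1.002135)/-0.0107) = exp(0.00213/-0.0107)
f = exp(-0.1993) = 0.8193

0.819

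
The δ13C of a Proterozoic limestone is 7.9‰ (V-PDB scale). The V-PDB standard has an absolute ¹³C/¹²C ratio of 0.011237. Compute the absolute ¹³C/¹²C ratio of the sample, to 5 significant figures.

R_sample = R_standard × (δ13C/1000 + 1)
R_sample = 0.011237 × (7.9/1000 + 1) = 0.011237 × 1.007900
R_sample = 0.0113258

0.011326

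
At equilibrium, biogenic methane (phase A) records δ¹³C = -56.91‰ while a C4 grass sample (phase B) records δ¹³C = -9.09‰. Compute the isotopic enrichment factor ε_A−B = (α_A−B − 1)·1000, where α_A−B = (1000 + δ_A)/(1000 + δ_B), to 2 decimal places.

-48.26‰

α_A−B = (1000 + -56.91) / (1000 + -9.09) = 943.09 / 990.91 = 0.951741
ε_A−B = (0.951741 − 1) × 1000 = -48.259‰
(The approximation ε ≈ δ_A − δ_B would give -47.82‰.)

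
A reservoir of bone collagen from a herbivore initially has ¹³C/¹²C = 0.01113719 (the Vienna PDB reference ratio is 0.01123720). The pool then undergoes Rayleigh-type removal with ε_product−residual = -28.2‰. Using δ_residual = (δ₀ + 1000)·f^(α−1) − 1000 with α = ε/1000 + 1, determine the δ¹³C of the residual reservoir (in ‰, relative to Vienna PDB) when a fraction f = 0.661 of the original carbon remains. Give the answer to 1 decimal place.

2.7‰

δ₀ = (0.01113719/0.01123720 − 1)×1000 = (0.991100 − 1)×1000 = -8.900‰
α − 1 = ε/1000 = -0.0282
f^(α−1) = 0.661^(-0.0282) = 1.011743
δ_res = (-8.900 + 1000) × 1.011743 − 1000 = 1002.739 − 1000 = 2.74‰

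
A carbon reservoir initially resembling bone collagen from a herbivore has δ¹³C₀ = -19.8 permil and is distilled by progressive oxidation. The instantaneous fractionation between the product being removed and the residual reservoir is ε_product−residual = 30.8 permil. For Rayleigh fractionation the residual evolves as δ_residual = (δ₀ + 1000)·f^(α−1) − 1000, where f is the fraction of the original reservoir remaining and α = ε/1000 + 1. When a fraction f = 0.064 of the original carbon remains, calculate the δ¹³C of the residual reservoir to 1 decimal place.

Rayleigh residual: δ_res = (δ₀ + 1000)·f^(α−1) − 1000
α = ε/1000 + 1 = 1.03080, so α − 1 = 0.03080
f^(α−1) = 0.064^(0.03080) = 0.918820
δ_res = (-19.8 + 1000) × 0.918820 − 1000 = 900.627 − 1000 = -99.37 permil

-99.4 permil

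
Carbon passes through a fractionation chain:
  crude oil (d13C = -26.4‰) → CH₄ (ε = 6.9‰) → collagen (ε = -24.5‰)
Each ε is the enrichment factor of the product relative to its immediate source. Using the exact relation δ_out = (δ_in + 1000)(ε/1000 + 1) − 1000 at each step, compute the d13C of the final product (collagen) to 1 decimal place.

-43.7‰

step 1: δ = (-26.40 + 1000)·(6.9/1000 + 1) − 1000 = -19.68‰
step 2: δ = (-19.68 + 1000)·(-24.5/1000 + 1) − 1000 = -43.70‰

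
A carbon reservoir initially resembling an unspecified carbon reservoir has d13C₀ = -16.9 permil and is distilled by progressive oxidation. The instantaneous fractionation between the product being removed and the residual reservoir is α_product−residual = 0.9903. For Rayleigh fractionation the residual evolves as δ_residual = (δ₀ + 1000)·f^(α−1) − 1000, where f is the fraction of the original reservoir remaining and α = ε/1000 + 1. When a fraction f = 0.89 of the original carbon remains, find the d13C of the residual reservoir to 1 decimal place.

-15.8 permil

Rayleigh residual: δ_res = (δ₀ + 1000)·f^(α−1) − 1000
α − 1 = -0.00970
f^(α−1) = 0.89^(-0.00970) = 1.001131
δ_res = (-16.9 + 1000) × 1.001131 − 1000 = 984.212 − 1000 = -15.79 permil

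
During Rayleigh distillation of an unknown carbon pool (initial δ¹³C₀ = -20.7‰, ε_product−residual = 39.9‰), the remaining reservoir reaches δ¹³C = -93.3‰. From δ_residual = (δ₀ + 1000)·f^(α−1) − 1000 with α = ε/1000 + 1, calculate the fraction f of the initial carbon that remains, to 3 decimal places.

α − 1 = ε/1000 = 0.0399
(δ_res + 1000)/(δ₀ + 1000) = (-93.3 + 1000)/(-20.7 + 1000) = 906.7/979.3 = 0.925865
f = 0.925865^(1/0.0399) = exp(ln(0.925865)/0.0399) = exp(-0.07703/0.0399)
f = exp(-1.9305) = 0.1451

0.145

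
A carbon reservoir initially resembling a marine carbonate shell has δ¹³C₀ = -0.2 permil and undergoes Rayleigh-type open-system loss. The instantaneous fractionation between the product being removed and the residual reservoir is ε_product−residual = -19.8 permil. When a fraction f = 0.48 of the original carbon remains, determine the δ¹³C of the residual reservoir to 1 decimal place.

14.4 permil

Rayleigh residual: δ_res = (δ₀ + 1000)·f^(α−1) − 1000
α = ε/1000 + 1 = 0.98020, so α − 1 = -0.01980
f^(α−1) = 0.48^(-0.01980) = 1.014639
δ_res = (-0.2 + 1000) × 1.014639 − 1000 = 1014.436 − 1000 = 14.44 permil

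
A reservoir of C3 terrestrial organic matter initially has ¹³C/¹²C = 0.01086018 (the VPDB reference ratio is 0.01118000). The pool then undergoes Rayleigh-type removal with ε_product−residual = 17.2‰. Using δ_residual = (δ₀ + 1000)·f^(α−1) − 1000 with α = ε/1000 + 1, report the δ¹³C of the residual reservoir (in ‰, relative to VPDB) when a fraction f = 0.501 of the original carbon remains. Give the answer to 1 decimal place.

δ₀ = (0.01086018/0.01118000 − 1)×1000 = (0.971394 − 1)×1000 = -28.606‰
α − 1 = ε/1000 = 0.0172
f^(α−1) = 0.501^(0.0172) = 0.988183
δ_res = (-28.606 + 1000) × 0.988183 − 1000 = 959.914 − 1000 = -40.09‰

-40.1‰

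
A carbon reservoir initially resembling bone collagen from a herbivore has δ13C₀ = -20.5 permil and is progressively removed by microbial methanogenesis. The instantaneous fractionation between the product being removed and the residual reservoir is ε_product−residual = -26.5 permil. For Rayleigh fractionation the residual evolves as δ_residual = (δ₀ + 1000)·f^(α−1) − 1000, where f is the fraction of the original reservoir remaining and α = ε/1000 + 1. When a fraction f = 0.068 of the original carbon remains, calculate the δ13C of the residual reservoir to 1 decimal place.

Rayleigh residual: δ_res = (δ₀ + 1000)·f^(α−1) − 1000
α = ε/1000 + 1 = 0.97350, so α − 1 = -0.02650
f^(α−1) = 0.068^(-0.02650) = 1.073837
δ_res = (-20.5 + 1000) × 1.073837 − 1000 = 1051.824 − 1000 = 51.82 permil

51.8 permil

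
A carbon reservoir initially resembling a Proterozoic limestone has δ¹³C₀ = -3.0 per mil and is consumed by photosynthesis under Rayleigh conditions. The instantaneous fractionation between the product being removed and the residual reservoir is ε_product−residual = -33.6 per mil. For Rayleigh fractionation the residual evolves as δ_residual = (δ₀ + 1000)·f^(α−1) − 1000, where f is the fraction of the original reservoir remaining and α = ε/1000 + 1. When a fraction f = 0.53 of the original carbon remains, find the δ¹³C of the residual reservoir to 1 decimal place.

Rayleigh residual: δ_res = (δ₀ + 1000)·f^(α−1) − 1000
α = ε/1000 + 1 = 0.96640, so α − 1 = -0.03360
f^(α−1) = 0.53^(-0.03360) = 1.021561
δ_res = (-3.0 + 1000) × 1.021561 − 1000 = 1018.496 − 1000 = 18.50 per mil

18.5 per mil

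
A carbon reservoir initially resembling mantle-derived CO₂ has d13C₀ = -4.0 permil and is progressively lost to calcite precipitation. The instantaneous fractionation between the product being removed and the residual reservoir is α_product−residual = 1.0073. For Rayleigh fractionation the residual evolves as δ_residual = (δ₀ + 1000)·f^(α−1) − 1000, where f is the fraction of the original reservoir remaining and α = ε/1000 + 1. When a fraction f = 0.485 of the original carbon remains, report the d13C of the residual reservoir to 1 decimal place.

-9.2 permil

Rayleigh residual: δ_res = (δ₀ + 1000)·f^(α−1) − 1000
α − 1 = 0.00730
f^(α−1) = 0.485^(0.00730) = 0.994732
δ_res = (-4.0 + 1000) × 0.994732 − 1000 = 990.753 − 1000 = -9.25 permil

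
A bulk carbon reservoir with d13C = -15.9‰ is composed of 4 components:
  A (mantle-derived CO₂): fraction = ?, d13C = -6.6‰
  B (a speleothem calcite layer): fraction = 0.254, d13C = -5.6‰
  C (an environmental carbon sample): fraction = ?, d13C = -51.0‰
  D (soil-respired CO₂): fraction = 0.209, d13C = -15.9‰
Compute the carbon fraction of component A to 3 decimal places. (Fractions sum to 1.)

Let f_A and f_C be the unknown fractions; fractions sum to 1 so f_A + f_C = 0.537.
Mass balance: Σ fᵢ·δᵢ = δ_bulk ⇒ f_A·(-6.6) + f_C·(-51.0) = -15.9 − (-4.745) = -11.155
Substitute f_C = 0.537 − f_A:
f_A·(-6.6 − -51.0) = -11.155 − 0.537×(-51.0) = 16.233
f_A = 16.233 / 44.4 = 0.3656

0.366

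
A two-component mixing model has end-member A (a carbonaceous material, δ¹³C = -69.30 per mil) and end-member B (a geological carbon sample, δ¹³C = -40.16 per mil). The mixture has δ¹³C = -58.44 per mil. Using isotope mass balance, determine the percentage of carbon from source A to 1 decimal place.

δ_mix = f_A·δ_A + (1 − f_A)·δ_B  ⇒  f_A = (δ_mix − δ_B)/(δ_A − δ_B)
f_A = (-58.44 − (-40.16)) / (-69.30 − (-40.16))
f_A = -18.28 / -29.14 = 0.6273

62.7%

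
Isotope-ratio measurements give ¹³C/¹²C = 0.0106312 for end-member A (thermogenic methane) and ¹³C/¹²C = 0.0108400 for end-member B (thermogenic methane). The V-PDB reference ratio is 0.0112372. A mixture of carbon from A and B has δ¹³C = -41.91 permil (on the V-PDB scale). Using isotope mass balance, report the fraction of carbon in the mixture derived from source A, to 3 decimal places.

0.353

δ_A = (0.0106312/0.0112372 − 1)×1000 = (0.946072 − 1)×1000 = -53.928 permil
δ_B = (0.0108400/0.0112372 − 1)×1000 = (0.964653 − 1)×1000 = -35.347 permil
f_A = (δ_mix − δ_B)/(δ_A − δ_B) = (-41.91 − (-35.347))/(-53.928 − (-35.347))
f_A = -6.563 / -18.581 = 0.3532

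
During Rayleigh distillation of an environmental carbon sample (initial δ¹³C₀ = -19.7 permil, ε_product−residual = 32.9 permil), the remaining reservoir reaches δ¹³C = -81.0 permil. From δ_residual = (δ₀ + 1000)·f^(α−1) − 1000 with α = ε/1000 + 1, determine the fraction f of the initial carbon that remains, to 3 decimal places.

α − 1 = ε/1000 = 0.0329
(δ_res + 1000)/(δ₀ + 1000) = (-81.0 + 1000)/(-19.7 + 1000) = 919.0/980.3 = 0.937468
f = 0.937468^(1/0.0329) = exp(ln(0.937468)/0.0329) = exp(-0.06457/0.0329)
f = exp(-1.9627) = 0.1405

0.140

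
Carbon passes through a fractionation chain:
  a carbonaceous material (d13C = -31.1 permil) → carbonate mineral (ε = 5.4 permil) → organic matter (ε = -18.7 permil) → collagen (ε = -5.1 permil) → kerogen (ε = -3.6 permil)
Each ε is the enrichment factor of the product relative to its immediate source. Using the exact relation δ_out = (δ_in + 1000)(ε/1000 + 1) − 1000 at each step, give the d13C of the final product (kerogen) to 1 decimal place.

step 1: δ = (-31.10 + 1000)·(5.4/1000 + 1) − 1000 = -25.87 permil
step 2: δ = (-25.87 + 1000)·(-18.7/1000 + 1) − 1000 = -44.08 permil
step 3: δ = (-44.08 + 1000)·(-5.1/1000 + 1) − 1000 = -48.96 permil
step 4: δ = (-48.96 + 1000)·(-3.6/1000 + 1) − 1000 = -52.38 permil

-52.4 permil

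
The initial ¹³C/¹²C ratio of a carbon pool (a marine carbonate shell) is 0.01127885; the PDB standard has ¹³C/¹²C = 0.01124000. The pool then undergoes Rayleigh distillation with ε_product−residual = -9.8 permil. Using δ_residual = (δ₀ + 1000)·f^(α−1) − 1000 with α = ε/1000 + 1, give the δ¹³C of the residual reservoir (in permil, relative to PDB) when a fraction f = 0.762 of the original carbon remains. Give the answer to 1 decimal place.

δ₀ = (0.01127885/0.01124000 − 1)×1000 = (1.003456 − 1)×1000 = 3.456 permil
α − 1 = ε/1000 = -0.0098
f^(α−1) = 0.762^(-0.0098) = 1.002667
δ_res = (3.456 + 1000) × 1.002667 − 1000 = 1006.133 − 1000 = 6.13 permil

6.1 permil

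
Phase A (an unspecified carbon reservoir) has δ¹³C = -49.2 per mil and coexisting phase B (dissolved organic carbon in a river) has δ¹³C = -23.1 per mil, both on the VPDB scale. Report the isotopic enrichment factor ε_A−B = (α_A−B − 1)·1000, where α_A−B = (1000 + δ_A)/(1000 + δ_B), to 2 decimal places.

-26.72 per mil

α_A−B = (1000 + -49.2) / (1000 + -23.1) = 950.8 / 976.9 = 0.973283
ε_A−B = (0.973283 − 1) × 1000 = -26.717 per mil
(The approximation ε ≈ δ_A − δ_B would give -26.1 per mil.)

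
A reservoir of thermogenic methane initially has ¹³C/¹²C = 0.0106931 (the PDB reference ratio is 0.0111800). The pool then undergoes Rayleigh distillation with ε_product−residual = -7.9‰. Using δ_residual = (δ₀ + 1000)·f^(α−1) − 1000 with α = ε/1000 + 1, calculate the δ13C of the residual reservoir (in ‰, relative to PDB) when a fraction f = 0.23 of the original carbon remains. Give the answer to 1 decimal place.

δ₀ = (0.0106931/0.0111800 − 1)×1000 = (0.956449 − 1)×1000 = -43.551‰
α − 1 = ε/1000 = -0.0079
f^(α−1) = 0.23^(-0.0079) = 1.011678
δ_res = (-43.551 + 1000) × 1.011678 − 1000 = 967.619 − 1000 = -32.38‰

-32.4‰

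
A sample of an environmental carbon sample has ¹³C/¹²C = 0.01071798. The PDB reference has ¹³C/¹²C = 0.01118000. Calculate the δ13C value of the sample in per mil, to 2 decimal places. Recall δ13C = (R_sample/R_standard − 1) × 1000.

-41.33 per mil

δ13C = (R_sample / R_standard − 1) × 1000
R_sample / R_standard = 0.01071798 / 0.01118000 = 0.958674
δ13C = (0.958674 − 1) × 1000 = -41.326 per mil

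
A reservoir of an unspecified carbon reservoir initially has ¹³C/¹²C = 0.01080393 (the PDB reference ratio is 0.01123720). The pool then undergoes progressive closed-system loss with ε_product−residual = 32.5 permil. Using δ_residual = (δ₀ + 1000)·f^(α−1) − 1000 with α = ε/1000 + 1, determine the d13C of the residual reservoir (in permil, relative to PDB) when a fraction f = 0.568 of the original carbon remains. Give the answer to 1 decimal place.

-56.1 permil

δ₀ = (0.01080393/0.01123720 − 1)×1000 = (0.961443 − 1)×1000 = -38.557 permil
α − 1 = ε/1000 = 0.0325
f^(α−1) = 0.568^(0.0325) = 0.981785
δ_res = (-38.557 + 1000) × 0.981785 − 1000 = 943.930 − 1000 = -56.07 permil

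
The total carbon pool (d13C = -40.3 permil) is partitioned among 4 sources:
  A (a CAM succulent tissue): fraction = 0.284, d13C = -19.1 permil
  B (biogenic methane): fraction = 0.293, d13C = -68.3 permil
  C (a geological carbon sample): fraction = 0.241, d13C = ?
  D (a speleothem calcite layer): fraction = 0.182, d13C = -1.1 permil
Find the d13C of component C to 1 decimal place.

-60.8 permil

Isotope mass balance: δ_bulk = Σ fᵢ·δᵢ.
-40.3 = 0.284×(-19.1) + 0.293×(-68.3) + 0.241×δ_C + 0.182×(-1.1)
0.241·δ_C = -40.3 − (-25.636) = -14.663
δ_C = -14.663 / 0.241 = -60.84 permil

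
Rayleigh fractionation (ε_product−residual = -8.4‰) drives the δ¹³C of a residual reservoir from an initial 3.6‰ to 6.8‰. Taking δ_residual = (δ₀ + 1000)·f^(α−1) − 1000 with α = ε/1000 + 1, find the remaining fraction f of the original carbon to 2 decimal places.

0.68

α − 1 = ε/1000 = -0.0084
(δ_res + 1000)/(δ₀ + 1000) = (6.8 + 1000)/(3.6 + 1000) = 1006.8/1003.6 = 1.003189
f = 1.003189^(1/-0.0084) = exp(ln(1.003189)/-0.0084) = exp(0.00318/-0.0084)
f = exp(-0.3790) = 0.6846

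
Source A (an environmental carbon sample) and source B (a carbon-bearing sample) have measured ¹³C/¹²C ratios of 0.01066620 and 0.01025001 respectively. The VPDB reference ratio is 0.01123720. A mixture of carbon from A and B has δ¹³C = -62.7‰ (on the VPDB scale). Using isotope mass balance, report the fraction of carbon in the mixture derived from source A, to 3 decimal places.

δ_A = (0.01066620/0.01123720 − 1)×1000 = (0.949187 − 1)×1000 = -50.813‰
δ_B = (0.01025001/0.01123720 − 1)×1000 = (0.912150 − 1)×1000 = -87.850‰
f_A = (δ_mix − δ_B)/(δ_A − δ_B) = (-62.7 − (-87.850))/(-50.813 − (-87.850))
f_A = 25.150 / 37.037 = 0.6791

0.679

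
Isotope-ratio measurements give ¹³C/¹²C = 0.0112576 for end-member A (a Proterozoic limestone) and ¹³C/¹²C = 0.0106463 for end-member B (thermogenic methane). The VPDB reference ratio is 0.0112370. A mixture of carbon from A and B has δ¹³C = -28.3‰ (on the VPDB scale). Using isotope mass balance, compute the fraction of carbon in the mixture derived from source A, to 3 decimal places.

δ_A = (0.0112576/0.0112370 − 1)×1000 = (1.001833 − 1)×1000 = 1.833‰
δ_B = (0.0106463/0.0112370 − 1)×1000 = (0.947433 − 1)×1000 = -52.567‰
f_A = (δ_mix − δ_B)/(δ_A − δ_B) = (-28.3 − (-52.567))/(1.833 − (-52.567))
f_A = 24.267 / 54.401 = 0.4461

0.446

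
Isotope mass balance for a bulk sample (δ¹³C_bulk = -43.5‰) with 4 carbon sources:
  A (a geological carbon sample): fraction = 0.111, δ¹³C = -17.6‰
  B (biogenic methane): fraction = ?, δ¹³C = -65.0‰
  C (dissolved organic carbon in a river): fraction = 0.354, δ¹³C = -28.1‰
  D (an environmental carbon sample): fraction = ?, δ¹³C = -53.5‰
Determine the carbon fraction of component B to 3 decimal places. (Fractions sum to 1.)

0.259

Let f_B and f_D be the unknown fractions; fractions sum to 1 so f_B + f_D = 0.535.
Mass balance: Σ fᵢ·δᵢ = δ_bulk ⇒ f_B·(-65.0) + f_D·(-53.5) = -43.5 − (-11.901) = -31.599
Substitute f_D = 0.535 − f_B:
f_B·(-65.0 − -53.5) = -31.599 − 0.535×(-53.5) = -2.976
f_B = -2.976 / -11.5 = 0.2588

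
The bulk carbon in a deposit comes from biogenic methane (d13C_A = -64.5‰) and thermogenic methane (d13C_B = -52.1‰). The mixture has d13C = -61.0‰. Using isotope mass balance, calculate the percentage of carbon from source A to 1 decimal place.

δ_mix = f_A·δ_A + (1 − f_A)·δ_B  ⇒  f_A = (δ_mix − δ_B)/(δ_A − δ_B)
f_A = (-61.0 − (-52.1)) / (-64.5 − (-52.1))
f_A = -8.9 / -12.4 = 0.7177

71.8%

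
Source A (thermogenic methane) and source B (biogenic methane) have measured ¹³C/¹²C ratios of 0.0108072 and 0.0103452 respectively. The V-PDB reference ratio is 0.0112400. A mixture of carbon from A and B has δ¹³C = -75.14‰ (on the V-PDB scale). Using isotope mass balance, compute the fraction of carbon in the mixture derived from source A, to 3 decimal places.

0.109

δ_A = (0.0108072/0.0112400 − 1)×1000 = (0.961495 − 1)×1000 = -38.505‰
δ_B = (0.0103452/0.0112400 − 1)×1000 = (0.920391 − 1)×1000 = -79.609‰
f_A = (δ_mix − δ_B)/(δ_A − δ_B) = (-75.14 − (-79.609))/(-38.505 − (-79.609))
f_A = 4.469 / 41.103 = 0.1087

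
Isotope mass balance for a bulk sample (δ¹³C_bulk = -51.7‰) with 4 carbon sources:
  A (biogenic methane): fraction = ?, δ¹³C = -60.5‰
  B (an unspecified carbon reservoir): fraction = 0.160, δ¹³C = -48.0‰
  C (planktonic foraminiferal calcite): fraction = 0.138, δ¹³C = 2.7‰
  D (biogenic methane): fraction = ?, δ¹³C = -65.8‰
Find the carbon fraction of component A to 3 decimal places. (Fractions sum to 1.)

0.339

Let f_A and f_D be the unknown fractions; fractions sum to 1 so f_A + f_D = 0.702.
Mass balance: Σ fᵢ·δᵢ = δ_bulk ⇒ f_A·(-60.5) + f_D·(-65.8) = -51.7 − (-7.307) = -44.393
Substitute f_D = 0.702 − f_A:
f_A·(-60.5 − -65.8) = -44.393 − 0.702×(-65.8) = 1.799
f_A = 1.799 / 5.3 = 0.3394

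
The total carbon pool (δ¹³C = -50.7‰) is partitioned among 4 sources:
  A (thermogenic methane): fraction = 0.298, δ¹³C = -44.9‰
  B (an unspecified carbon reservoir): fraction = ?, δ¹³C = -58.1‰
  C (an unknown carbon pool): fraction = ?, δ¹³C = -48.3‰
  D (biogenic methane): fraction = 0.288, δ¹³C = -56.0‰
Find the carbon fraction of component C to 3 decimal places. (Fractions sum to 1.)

Let f_C and f_B be the unknown fractions; fractions sum to 1 so f_C + f_B = 0.414.
Mass balance: Σ fᵢ·δᵢ = δ_bulk ⇒ f_C·(-48.3) + f_B·(-58.1) = -50.7 − (-29.508) = -21.192
Substitute f_B = 0.414 − f_C:
f_C·(-48.3 − -58.1) = -21.192 − 0.414×(-58.1) = 2.862
f_C = 2.862 / 9.8 = 0.2920

0.292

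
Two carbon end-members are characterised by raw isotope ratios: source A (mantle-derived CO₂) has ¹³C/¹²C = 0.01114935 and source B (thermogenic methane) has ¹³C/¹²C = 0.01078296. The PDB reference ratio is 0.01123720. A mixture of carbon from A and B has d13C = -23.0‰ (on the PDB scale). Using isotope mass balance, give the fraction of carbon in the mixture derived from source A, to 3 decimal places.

δ_A = (0.01114935/0.01123720 − 1)×1000 = (0.992182 − 1)×1000 = -7.818‰
δ_B = (0.01078296/0.01123720 − 1)×1000 = (0.959577 − 1)×1000 = -40.423‰
f_A = (δ_mix − δ_B)/(δ_A − δ_B) = (-23.0 − (-40.423))/(-7.818 − (-40.423))
f_A = 17.423 / 32.605 = 0.5344

0.534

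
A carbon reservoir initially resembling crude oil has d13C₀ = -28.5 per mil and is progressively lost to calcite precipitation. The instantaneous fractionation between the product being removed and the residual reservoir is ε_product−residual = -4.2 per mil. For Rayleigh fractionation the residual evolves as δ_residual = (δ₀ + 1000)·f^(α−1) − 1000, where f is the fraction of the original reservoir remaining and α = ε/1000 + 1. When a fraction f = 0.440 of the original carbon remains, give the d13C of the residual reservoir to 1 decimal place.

-25.1 per mil

Rayleigh residual: δ_res = (δ₀ + 1000)·f^(α−1) − 1000
α = ε/1000 + 1 = 0.99580, so α − 1 = -0.00420
f^(α−1) = 0.440^(-0.00420) = 1.003454
δ_res = (-28.5 + 1000) × 1.003454 − 1000 = 974.856 − 1000 = -25.14 per mil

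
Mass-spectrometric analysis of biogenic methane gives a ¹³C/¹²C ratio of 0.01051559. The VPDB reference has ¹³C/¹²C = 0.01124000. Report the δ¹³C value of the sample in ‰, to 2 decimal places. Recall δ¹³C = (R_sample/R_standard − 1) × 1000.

δ¹³C = (R_sample / R_standard − 1) × 1000
R_sample / R_standard = 0.01051559 / 0.01124000 = 0.935551
δ¹³C = (0.935551 − 1) × 1000 = -64.449‰

-64.45‰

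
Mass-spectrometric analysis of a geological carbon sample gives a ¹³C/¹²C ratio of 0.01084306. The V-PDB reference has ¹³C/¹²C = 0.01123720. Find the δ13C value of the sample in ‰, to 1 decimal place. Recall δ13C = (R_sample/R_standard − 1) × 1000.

-35.1‰

δ13C = (R_sample / R_standard − 1) × 1000
R_sample / R_standard = 0.01084306 / 0.01123720 = 0.964925
δ13C = (0.964925 − 1) × 1000 = -35.07‰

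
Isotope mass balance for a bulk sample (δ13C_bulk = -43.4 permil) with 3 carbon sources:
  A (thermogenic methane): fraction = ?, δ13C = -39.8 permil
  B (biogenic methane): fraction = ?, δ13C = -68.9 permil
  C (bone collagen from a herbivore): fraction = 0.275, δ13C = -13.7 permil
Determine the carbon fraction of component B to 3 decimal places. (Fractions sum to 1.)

0.370

Let f_B and f_A be the unknown fractions; fractions sum to 1 so f_B + f_A = 0.725.
Mass balance: Σ fᵢ·δᵢ = δ_bulk ⇒ f_B·(-68.9) + f_A·(-39.8) = -43.4 − (-3.768) = -39.633
Substitute f_A = 0.725 − f_B:
f_B·(-68.9 − -39.8) = -39.633 − 0.725×(-39.8) = -10.778
f_B = -10.778 / -29.1 = 0.3704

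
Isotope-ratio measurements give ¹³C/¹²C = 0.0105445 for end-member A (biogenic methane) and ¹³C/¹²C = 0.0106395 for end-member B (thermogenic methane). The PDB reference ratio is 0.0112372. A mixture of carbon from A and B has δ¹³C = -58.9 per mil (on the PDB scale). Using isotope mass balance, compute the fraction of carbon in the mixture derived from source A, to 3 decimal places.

0.675

δ_A = (0.0105445/0.0112372 − 1)×1000 = (0.938357 − 1)×1000 = -61.643 per mil
δ_B = (0.0106395/0.0112372 − 1)×1000 = (0.946811 − 1)×1000 = -53.189 per mil
f_A = (δ_mix − δ_B)/(δ_A − δ_B) = (-58.9 − (-53.189))/(-61.643 − (-53.189))
f_A = -5.711 / -8.454 = 0.6755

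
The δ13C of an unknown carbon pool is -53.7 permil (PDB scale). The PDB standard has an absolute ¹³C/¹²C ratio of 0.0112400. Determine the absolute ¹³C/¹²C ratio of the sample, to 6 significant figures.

R_sample = R_standard × (δ13C/1000 + 1)
R_sample = 0.0112400 × (-53.7/1000 + 1) = 0.0112400 × 0.946300
R_sample = 0.0106364

0.0106364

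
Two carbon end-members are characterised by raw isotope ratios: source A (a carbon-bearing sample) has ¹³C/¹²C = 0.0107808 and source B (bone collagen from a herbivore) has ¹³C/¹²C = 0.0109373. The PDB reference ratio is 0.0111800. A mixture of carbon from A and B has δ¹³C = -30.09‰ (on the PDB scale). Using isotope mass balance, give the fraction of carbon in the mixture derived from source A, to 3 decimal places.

δ_A = (0.0107808/0.0111800 − 1)×1000 = (0.964293 − 1)×1000 = -35.707‰
δ_B = (0.0109373/0.0111800 − 1)×1000 = (0.978292 − 1)×1000 = -21.708‰
f_A = (δ_mix − δ_B)/(δ_A − δ_B) = (-30.09 − (-21.708))/(-35.707 − (-21.708))
f_A = -8.382 / -13.998 = 0.5988

0.599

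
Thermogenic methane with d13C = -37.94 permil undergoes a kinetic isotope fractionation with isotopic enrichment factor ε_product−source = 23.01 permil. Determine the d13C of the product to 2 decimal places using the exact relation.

-15.80 permil

To first order, δ_product ≈ δ_source + ε = -14.93 permil.
Exactly, δ_product = (δ_source + 1000)·(ε/1000 + 1) − 1000.
δ_product = (-37.94 + 1000) × (23.01/1000 + 1) − 1000
δ_product = -15.803 permil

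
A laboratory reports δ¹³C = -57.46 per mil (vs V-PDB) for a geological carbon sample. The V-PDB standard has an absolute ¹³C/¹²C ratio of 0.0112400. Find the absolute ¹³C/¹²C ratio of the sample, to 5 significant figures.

0.010594

R_sample = R_standard × (δ¹³C/1000 + 1)
R_sample = 0.0112400 × (-57.46/1000 + 1) = 0.0112400 × 0.942540
R_sample = 0.0105941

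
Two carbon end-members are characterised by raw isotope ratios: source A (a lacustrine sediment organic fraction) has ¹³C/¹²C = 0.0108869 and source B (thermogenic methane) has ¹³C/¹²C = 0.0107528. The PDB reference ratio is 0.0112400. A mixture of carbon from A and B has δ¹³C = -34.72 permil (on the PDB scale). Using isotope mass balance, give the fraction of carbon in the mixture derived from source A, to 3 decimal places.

0.723

δ_A = (0.0108869/0.0112400 − 1)×1000 = (0.968585 − 1)×1000 = -31.415 permil
δ_B = (0.0107528/0.0112400 − 1)×1000 = (0.956655 − 1)×1000 = -43.345 permil
f_A = (δ_mix − δ_B)/(δ_A − δ_B) = (-34.72 − (-43.345))/(-31.415 − (-43.345))
f_A = 8.625 / 11.931 = 0.7229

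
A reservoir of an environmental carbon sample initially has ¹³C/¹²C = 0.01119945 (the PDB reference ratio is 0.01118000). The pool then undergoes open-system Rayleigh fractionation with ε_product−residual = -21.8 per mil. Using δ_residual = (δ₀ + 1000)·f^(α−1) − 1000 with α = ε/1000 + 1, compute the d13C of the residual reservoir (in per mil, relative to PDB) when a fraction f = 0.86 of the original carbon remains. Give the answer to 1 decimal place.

5.0 per mil

δ₀ = (0.01119945/0.01118000 − 1)×1000 = (1.001740 − 1)×1000 = 1.740 per mil
α − 1 = ε/1000 = -0.0218
f^(α−1) = 0.86^(-0.0218) = 1.003293
δ_res = (1.740 + 1000) × 1.003293 − 1000 = 1005.039 − 1000 = 5.04 per mil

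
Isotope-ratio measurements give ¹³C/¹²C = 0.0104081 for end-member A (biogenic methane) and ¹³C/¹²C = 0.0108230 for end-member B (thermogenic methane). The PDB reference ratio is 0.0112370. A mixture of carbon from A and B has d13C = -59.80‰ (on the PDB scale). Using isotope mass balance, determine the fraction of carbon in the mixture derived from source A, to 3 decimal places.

δ_A = (0.0104081/0.0112370 − 1)×1000 = (0.926235 − 1)×1000 = -73.765‰
δ_B = (0.0108230/0.0112370 − 1)×1000 = (0.963157 − 1)×1000 = -36.843‰
f_A = (δ_mix − δ_B)/(δ_A − δ_B) = (-59.80 − (-36.843))/(-73.765 − (-36.843))
f_A = -22.957 / -36.923 = 0.6218

0.622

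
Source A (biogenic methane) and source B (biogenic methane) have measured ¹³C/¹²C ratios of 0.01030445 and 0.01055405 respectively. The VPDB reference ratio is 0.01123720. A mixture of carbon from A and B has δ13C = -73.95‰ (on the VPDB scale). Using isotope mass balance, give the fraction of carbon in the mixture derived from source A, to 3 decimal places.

0.592

δ_A = (0.01030445/0.01123720 − 1)×1000 = (0.916994 − 1)×1000 = -83.006‰
δ_B = (0.01055405/0.01123720 − 1)×1000 = (0.939206 − 1)×1000 = -60.794‰
f_A = (δ_mix − δ_B)/(δ_A − δ_B) = (-73.95 − (-60.794))/(-83.006 − (-60.794))
f_A = -13.156 / -22.212 = 0.5923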